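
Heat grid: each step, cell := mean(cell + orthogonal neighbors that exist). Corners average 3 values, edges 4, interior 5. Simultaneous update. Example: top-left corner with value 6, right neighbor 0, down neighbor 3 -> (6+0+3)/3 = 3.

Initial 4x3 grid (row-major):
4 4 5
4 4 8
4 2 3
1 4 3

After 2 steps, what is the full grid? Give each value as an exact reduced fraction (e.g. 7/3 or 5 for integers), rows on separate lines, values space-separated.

After step 1:
  4 17/4 17/3
  4 22/5 5
  11/4 17/5 4
  3 5/2 10/3
After step 2:
  49/12 1099/240 179/36
  303/80 421/100 143/30
  263/80 341/100 59/15
  11/4 367/120 59/18

Answer: 49/12 1099/240 179/36
303/80 421/100 143/30
263/80 341/100 59/15
11/4 367/120 59/18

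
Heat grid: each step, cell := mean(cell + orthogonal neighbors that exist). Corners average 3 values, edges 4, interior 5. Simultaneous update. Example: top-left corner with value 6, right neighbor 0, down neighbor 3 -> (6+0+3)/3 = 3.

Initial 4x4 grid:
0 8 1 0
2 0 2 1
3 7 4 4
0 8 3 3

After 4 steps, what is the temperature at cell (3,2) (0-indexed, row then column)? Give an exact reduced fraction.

Answer: 402433/108000

Derivation:
Step 1: cell (3,2) = 9/2
Step 2: cell (3,2) = 49/12
Step 3: cell (3,2) = 2783/720
Step 4: cell (3,2) = 402433/108000
Full grid after step 4:
  170243/64800 285007/108000 244391/108000 138709/64800
  641699/216000 511409/180000 492343/180000 516097/216000
  143543/43200 125321/36000 586547/180000 665681/216000
  239527/64800 81253/21600 402433/108000 8993/2592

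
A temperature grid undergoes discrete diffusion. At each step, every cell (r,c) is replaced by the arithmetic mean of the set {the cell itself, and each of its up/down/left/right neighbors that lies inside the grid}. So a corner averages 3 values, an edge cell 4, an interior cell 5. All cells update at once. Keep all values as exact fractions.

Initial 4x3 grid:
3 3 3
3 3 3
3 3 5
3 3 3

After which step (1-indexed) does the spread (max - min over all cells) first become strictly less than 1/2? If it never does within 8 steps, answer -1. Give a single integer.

Answer: 3

Derivation:
Step 1: max=11/3, min=3, spread=2/3
Step 2: max=211/60, min=3, spread=31/60
Step 3: max=1831/540, min=3, spread=211/540
  -> spread < 1/2 first at step 3
Step 4: max=178897/54000, min=2747/900, spread=14077/54000
Step 5: max=1598407/486000, min=165683/54000, spread=5363/24300
Step 6: max=47480809/14580000, min=92869/30000, spread=93859/583200
Step 7: max=2834674481/874800000, min=151136467/48600000, spread=4568723/34992000
Step 8: max=169244435629/52488000000, min=4555618889/1458000000, spread=8387449/83980800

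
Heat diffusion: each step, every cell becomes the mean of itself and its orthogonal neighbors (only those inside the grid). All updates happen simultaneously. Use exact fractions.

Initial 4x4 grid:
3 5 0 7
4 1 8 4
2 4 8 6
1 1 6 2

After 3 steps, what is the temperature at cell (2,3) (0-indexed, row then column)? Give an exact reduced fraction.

Step 1: cell (2,3) = 5
Step 2: cell (2,3) = 1339/240
Step 3: cell (2,3) = 35293/7200
Full grid after step 3:
  1229/360 8351/2400 6449/1440 4871/1080
  2417/800 3967/1000 13037/3000 7409/1440
  4381/1440 10357/3000 14381/3000 35293/7200
  2791/1080 4981/1440 30193/7200 5327/1080

Answer: 35293/7200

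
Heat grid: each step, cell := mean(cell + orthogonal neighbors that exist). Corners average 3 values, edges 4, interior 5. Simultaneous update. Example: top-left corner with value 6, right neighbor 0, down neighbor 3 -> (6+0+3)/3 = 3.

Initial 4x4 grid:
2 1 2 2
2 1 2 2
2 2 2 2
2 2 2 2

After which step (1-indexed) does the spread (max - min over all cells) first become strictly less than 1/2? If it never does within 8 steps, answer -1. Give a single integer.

Step 1: max=2, min=3/2, spread=1/2
Step 2: max=2, min=391/240, spread=89/240
  -> spread < 1/2 first at step 2
Step 3: max=2, min=226/135, spread=44/135
Step 4: max=1187/600, min=27523/16200, spread=2263/8100
Step 5: max=11791/6000, min=33607/19440, spread=7181/30375
Step 6: max=263149/135000, min=12758663/7290000, spread=1451383/7290000
Step 7: max=1569073/810000, min=387025817/218700000, spread=36623893/218700000
Step 8: max=77981621/40500000, min=11709323999/6561000000, spread=923698603/6561000000

Answer: 2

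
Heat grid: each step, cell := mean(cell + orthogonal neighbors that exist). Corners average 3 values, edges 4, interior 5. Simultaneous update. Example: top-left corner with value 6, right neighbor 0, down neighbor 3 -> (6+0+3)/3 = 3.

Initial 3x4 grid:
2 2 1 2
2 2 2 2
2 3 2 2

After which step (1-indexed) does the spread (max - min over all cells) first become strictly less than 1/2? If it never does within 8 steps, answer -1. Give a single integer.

Answer: 3

Derivation:
Step 1: max=7/3, min=5/3, spread=2/3
Step 2: max=271/120, min=209/120, spread=31/60
Step 3: max=2371/1080, min=1949/1080, spread=211/540
  -> spread < 1/2 first at step 3
Step 4: max=13799/6480, min=12121/6480, spread=839/3240
Step 5: max=102563/48600, min=91837/48600, spread=5363/24300
Step 6: max=2426659/1166400, min=2238941/1166400, spread=93859/583200
Step 7: max=144536723/69984000, min=135399277/69984000, spread=4568723/34992000
Step 8: max=344310649/167961600, min=327535751/167961600, spread=8387449/83980800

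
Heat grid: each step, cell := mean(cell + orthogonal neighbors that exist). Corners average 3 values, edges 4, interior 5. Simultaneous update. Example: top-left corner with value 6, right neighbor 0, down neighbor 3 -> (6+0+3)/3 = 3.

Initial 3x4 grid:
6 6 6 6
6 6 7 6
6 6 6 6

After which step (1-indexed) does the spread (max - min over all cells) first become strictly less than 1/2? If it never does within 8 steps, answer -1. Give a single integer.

Answer: 1

Derivation:
Step 1: max=25/4, min=6, spread=1/4
  -> spread < 1/2 first at step 1
Step 2: max=623/100, min=6, spread=23/100
Step 3: max=29611/4800, min=2413/400, spread=131/960
Step 4: max=265751/43200, min=43591/7200, spread=841/8640
Step 5: max=106222051/17280000, min=8733373/1440000, spread=56863/691200
Step 6: max=954654341/155520000, min=78749543/12960000, spread=386393/6220800
Step 7: max=381641723131/62208000000, min=31524358813/5184000000, spread=26795339/497664000
Step 8: max=22878695714129/3732480000000, min=1893326149667/311040000000, spread=254051069/5971968000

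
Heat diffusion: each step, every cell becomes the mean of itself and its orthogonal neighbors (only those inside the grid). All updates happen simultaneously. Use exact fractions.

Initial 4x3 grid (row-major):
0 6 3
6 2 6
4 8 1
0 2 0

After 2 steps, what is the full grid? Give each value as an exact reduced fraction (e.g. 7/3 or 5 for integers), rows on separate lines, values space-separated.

Answer: 13/4 347/80 43/12
171/40 71/20 347/80
129/40 79/20 223/80
3 89/40 29/12

Derivation:
After step 1:
  4 11/4 5
  3 28/5 3
  9/2 17/5 15/4
  2 5/2 1
After step 2:
  13/4 347/80 43/12
  171/40 71/20 347/80
  129/40 79/20 223/80
  3 89/40 29/12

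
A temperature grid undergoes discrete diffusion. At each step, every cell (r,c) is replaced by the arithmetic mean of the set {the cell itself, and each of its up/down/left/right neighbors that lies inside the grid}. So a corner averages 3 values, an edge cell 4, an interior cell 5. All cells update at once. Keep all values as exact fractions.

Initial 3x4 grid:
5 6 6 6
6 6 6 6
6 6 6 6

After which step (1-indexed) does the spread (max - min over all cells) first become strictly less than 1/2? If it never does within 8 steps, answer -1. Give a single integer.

Step 1: max=6, min=17/3, spread=1/3
  -> spread < 1/2 first at step 1
Step 2: max=6, min=103/18, spread=5/18
Step 3: max=6, min=1255/216, spread=41/216
Step 4: max=6, min=151303/25920, spread=4217/25920
Step 5: max=43121/7200, min=9122051/1555200, spread=38417/311040
Step 6: max=861403/144000, min=548671789/93312000, spread=1903471/18662400
Step 7: max=25804241/4320000, min=32991330911/5598720000, spread=18038617/223948800
Step 8: max=2319873241/388800000, min=1982271017149/335923200000, spread=883978523/13436928000

Answer: 1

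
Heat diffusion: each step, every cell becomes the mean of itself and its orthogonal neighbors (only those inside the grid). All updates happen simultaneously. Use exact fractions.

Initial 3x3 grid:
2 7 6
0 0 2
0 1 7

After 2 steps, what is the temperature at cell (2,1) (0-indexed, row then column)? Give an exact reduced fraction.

Answer: 23/12

Derivation:
Step 1: cell (2,1) = 2
Step 2: cell (2,1) = 23/12
Full grid after step 2:
  29/12 55/16 25/6
  35/24 12/5 169/48
  17/18 23/12 109/36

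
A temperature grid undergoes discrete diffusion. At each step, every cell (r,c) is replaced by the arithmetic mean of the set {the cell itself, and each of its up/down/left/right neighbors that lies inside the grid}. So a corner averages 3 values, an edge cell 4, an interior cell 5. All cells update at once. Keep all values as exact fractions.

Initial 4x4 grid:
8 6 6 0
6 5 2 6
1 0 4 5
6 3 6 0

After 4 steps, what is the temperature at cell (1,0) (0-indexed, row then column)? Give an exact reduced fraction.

Answer: 966871/216000

Derivation:
Step 1: cell (1,0) = 5
Step 2: cell (1,0) = 1123/240
Step 3: cell (1,0) = 6713/1440
Step 4: cell (1,0) = 966871/216000
Full grid after step 4:
  8053/1620 1011721/216000 103841/24000 85931/21600
  966871/216000 97127/22500 236641/60000 46073/12000
  834239/216000 667553/180000 32867/9000 387581/108000
  227963/64800 374617/108000 375281/108000 57289/16200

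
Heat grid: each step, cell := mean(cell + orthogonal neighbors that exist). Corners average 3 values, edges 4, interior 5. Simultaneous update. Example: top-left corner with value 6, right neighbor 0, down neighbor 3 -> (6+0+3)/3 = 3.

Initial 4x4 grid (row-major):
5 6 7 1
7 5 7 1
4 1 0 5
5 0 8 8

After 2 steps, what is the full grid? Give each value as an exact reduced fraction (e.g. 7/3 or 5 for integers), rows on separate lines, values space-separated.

Answer: 17/3 111/20 9/2 47/12
207/40 111/25 443/100 7/2
29/8 383/100 177/50 91/20
43/12 25/8 187/40 29/6

Derivation:
After step 1:
  6 23/4 21/4 3
  21/4 26/5 4 7/2
  17/4 2 21/5 7/2
  3 7/2 4 7
After step 2:
  17/3 111/20 9/2 47/12
  207/40 111/25 443/100 7/2
  29/8 383/100 177/50 91/20
  43/12 25/8 187/40 29/6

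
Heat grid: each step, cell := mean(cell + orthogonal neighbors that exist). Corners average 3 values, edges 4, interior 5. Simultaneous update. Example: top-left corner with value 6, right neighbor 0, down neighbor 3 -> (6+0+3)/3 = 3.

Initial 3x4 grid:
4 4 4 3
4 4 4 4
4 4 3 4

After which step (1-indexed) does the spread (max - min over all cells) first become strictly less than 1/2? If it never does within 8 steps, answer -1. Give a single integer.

Step 1: max=4, min=11/3, spread=1/3
  -> spread < 1/2 first at step 1
Step 2: max=4, min=893/240, spread=67/240
Step 3: max=191/48, min=8053/2160, spread=271/1080
Step 4: max=9479/2400, min=486401/129600, spread=5093/25920
Step 5: max=849389/216000, min=29292499/7776000, spread=257101/1555200
Step 6: max=25372033/6480000, min=1764586001/466560000, spread=497603/3732480
Step 7: max=252953887/64800000, min=106180362859/27993600000, spread=123828653/1119744000
Step 8: max=22705704587/5832000000, min=6387322115681/1679616000000, spread=1215366443/13436928000

Answer: 1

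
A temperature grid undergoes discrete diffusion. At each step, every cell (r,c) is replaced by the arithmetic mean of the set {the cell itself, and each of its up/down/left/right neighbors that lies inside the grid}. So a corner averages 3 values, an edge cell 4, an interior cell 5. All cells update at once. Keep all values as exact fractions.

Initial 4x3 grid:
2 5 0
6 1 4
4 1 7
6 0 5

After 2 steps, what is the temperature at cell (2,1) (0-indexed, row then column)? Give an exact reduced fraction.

Step 1: cell (2,1) = 13/5
Step 2: cell (2,1) = 7/2
Full grid after step 2:
  115/36 191/60 8/3
  457/120 57/20 273/80
  403/120 7/2 277/80
  127/36 97/30 15/4

Answer: 7/2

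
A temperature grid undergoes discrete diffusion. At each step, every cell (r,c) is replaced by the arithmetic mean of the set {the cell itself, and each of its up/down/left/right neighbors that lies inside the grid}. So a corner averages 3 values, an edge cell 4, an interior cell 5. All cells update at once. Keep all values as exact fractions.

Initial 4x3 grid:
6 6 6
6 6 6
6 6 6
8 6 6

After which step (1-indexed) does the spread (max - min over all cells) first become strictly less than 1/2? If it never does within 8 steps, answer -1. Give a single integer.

Answer: 3

Derivation:
Step 1: max=20/3, min=6, spread=2/3
Step 2: max=59/9, min=6, spread=5/9
Step 3: max=689/108, min=6, spread=41/108
  -> spread < 1/2 first at step 3
Step 4: max=81977/12960, min=6, spread=4217/12960
Step 5: max=4874749/777600, min=21679/3600, spread=38417/155520
Step 6: max=291136211/46656000, min=434597/72000, spread=1903471/9331200
Step 7: max=17397149089/2799360000, min=13075759/2160000, spread=18038617/111974400
Step 8: max=1041037782851/167961600000, min=1179326759/194400000, spread=883978523/6718464000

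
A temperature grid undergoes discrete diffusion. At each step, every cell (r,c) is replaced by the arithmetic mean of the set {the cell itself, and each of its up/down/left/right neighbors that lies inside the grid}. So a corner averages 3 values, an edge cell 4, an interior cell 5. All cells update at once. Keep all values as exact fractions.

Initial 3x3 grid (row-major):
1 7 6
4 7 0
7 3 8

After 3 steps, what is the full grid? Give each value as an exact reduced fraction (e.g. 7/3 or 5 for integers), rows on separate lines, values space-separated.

After step 1:
  4 21/4 13/3
  19/4 21/5 21/4
  14/3 25/4 11/3
After step 2:
  14/3 1067/240 89/18
  1057/240 257/50 349/80
  47/9 1127/240 91/18
After step 3:
  811/180 69109/14400 4951/1080
  69959/14400 13829/3000 7801/1600
  1289/270 72409/14400 5081/1080

Answer: 811/180 69109/14400 4951/1080
69959/14400 13829/3000 7801/1600
1289/270 72409/14400 5081/1080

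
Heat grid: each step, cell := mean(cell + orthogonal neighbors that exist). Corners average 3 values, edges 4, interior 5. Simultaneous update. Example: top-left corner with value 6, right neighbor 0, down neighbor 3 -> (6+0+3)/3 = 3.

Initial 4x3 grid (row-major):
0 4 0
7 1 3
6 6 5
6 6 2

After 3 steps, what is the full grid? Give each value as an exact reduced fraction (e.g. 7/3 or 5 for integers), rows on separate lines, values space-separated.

After step 1:
  11/3 5/4 7/3
  7/2 21/5 9/4
  25/4 24/5 4
  6 5 13/3
After step 2:
  101/36 229/80 35/18
  1057/240 16/5 767/240
  411/80 97/20 923/240
  23/4 151/30 40/9
After step 3:
  1813/540 173/64 2881/1080
  5597/1440 1481/400 4387/1440
  2417/480 331/75 5881/1440
  3821/720 1807/360 9593/2160

Answer: 1813/540 173/64 2881/1080
5597/1440 1481/400 4387/1440
2417/480 331/75 5881/1440
3821/720 1807/360 9593/2160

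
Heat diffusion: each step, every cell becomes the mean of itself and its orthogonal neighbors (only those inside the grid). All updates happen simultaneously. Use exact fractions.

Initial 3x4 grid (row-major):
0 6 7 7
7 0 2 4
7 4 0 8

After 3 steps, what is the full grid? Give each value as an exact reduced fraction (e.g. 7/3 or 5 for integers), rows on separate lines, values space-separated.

Answer: 8873/2160 27779/7200 10963/2400 863/180
27659/7200 11971/3000 7729/2000 22111/4800
3001/720 8693/2400 3121/800 159/40

Derivation:
After step 1:
  13/3 13/4 11/2 6
  7/2 19/5 13/5 21/4
  6 11/4 7/2 4
After step 2:
  133/36 1013/240 347/80 67/12
  529/120 159/50 413/100 357/80
  49/12 321/80 257/80 17/4
After step 3:
  8873/2160 27779/7200 10963/2400 863/180
  27659/7200 11971/3000 7729/2000 22111/4800
  3001/720 8693/2400 3121/800 159/40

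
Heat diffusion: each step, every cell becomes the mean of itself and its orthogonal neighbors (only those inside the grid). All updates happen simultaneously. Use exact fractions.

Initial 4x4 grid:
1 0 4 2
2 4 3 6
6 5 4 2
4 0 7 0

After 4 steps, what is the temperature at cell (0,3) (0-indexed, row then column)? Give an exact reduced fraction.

Answer: 69319/21600

Derivation:
Step 1: cell (0,3) = 4
Step 2: cell (0,3) = 19/6
Step 3: cell (0,3) = 2389/720
Step 4: cell (0,3) = 69319/21600
Full grid after step 4:
  3601/1350 99233/36000 110897/36000 69319/21600
  35801/12000 7831/2500 195421/60000 242179/72000
  370909/108000 624017/180000 2151/625 243259/72000
  234563/64800 769223/216000 82783/24000 8993/2700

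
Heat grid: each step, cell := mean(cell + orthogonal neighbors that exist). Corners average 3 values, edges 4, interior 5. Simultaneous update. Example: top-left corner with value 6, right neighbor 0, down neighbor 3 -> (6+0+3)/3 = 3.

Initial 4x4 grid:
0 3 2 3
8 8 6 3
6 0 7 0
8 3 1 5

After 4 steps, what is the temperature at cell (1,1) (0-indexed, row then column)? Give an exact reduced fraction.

Answer: 784687/180000

Derivation:
Step 1: cell (1,1) = 5
Step 2: cell (1,1) = 19/4
Step 3: cell (1,1) = 25969/6000
Step 4: cell (1,1) = 784687/180000
Full grid after step 4:
  11401/2592 882721/216000 819913/216000 22561/6480
  492233/108000 784687/180000 341021/90000 773173/216000
  512477/108000 192379/45000 232013/60000 242863/72000
  18481/4050 462107/108000 129389/36000 2713/800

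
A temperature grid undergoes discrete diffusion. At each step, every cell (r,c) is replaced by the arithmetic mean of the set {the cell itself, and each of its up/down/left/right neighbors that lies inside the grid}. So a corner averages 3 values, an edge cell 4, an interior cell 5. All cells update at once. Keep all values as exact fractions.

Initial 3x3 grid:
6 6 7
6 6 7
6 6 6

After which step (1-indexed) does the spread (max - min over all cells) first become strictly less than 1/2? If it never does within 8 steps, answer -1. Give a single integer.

Step 1: max=20/3, min=6, spread=2/3
Step 2: max=233/36, min=6, spread=17/36
  -> spread < 1/2 first at step 2
Step 3: max=13807/2160, min=1091/180, spread=143/432
Step 4: max=820349/129600, min=16463/2700, spread=1205/5184
Step 5: max=48955303/7776000, min=441541/72000, spread=10151/62208
Step 6: max=2925029141/466560000, min=119649209/19440000, spread=85517/746496
Step 7: max=175033990927/27993600000, min=14398553671/2332800000, spread=720431/8957952
Step 8: max=10481310194669/1679616000000, min=36064161863/5832000000, spread=6069221/107495424

Answer: 2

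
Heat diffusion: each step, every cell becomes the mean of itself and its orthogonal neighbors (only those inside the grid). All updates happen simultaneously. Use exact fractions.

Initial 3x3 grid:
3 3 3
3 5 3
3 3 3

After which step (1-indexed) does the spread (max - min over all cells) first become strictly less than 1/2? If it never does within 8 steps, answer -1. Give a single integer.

Answer: 2

Derivation:
Step 1: max=7/2, min=3, spread=1/2
Step 2: max=87/25, min=129/40, spread=51/200
  -> spread < 1/2 first at step 2
Step 3: max=8023/2400, min=587/180, spread=589/7200
Step 4: max=49943/15000, min=473081/144000, spread=31859/720000
Step 5: max=28611607/8640000, min=2964721/900000, spread=751427/43200000
Step 6: max=178634687/54000000, min=1710263129/518400000, spread=23149331/2592000000
Step 7: max=102794654263/31104000000, min=10694931889/3240000000, spread=616540643/155520000000
Step 8: max=642312453983/194400000000, min=6162652008761/1866240000000, spread=17737747379/9331200000000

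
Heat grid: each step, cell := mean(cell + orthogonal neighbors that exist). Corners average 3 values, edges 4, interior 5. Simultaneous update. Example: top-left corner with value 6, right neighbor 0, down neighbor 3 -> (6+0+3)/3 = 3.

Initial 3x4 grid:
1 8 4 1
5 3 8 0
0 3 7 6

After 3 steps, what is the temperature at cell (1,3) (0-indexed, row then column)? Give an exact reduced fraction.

Step 1: cell (1,3) = 15/4
Step 2: cell (1,3) = 283/80
Step 3: cell (1,3) = 6699/1600
Full grid after step 3:
  4397/1080 29083/7200 30913/7200 983/270
  50281/14400 26069/6000 8273/2000 6699/1600
  3887/1080 27733/7200 33263/7200 2291/540

Answer: 6699/1600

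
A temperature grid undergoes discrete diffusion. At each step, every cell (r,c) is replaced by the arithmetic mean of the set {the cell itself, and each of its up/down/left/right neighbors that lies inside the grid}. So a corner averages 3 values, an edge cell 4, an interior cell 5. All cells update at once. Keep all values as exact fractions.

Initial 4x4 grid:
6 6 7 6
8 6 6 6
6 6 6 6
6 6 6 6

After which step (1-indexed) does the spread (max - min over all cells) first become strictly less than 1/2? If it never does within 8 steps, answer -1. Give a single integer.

Step 1: max=20/3, min=6, spread=2/3
Step 2: max=391/60, min=6, spread=31/60
Step 3: max=6977/1080, min=6, spread=497/1080
  -> spread < 1/2 first at step 3
Step 4: max=207203/32400, min=1354/225, spread=12227/32400
Step 5: max=6185933/972000, min=81553/13500, spread=314117/972000
Step 6: max=184592081/29160000, min=3272231/540000, spread=7891607/29160000
Step 7: max=5517470237/874800000, min=14772169/2430000, spread=199489397/874800000
Step 8: max=164978370053/26244000000, min=8886152587/1458000000, spread=5027623487/26244000000

Answer: 3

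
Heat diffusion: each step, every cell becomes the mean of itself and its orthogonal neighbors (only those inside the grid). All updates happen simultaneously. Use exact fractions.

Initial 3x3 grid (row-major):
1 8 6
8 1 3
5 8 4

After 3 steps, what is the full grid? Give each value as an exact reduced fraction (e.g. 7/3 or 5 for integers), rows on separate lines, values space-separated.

Answer: 10951/2160 1033/225 5243/1080
69587/14400 30569/6000 32281/7200
1289/240 11527/2400 74/15

Derivation:
After step 1:
  17/3 4 17/3
  15/4 28/5 7/2
  7 9/2 5
After step 2:
  161/36 157/30 79/18
  1321/240 427/100 593/120
  61/12 221/40 13/3
After step 3:
  10951/2160 1033/225 5243/1080
  69587/14400 30569/6000 32281/7200
  1289/240 11527/2400 74/15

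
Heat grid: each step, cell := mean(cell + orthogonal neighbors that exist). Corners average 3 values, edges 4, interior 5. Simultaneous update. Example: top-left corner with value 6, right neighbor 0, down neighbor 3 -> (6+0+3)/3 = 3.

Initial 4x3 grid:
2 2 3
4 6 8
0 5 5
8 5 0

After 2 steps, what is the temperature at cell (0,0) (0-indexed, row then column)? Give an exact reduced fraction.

Step 1: cell (0,0) = 8/3
Step 2: cell (0,0) = 107/36
Full grid after step 2:
  107/36 61/16 157/36
  179/48 419/100 29/6
  947/240 449/100 263/60
  157/36 491/120 37/9

Answer: 107/36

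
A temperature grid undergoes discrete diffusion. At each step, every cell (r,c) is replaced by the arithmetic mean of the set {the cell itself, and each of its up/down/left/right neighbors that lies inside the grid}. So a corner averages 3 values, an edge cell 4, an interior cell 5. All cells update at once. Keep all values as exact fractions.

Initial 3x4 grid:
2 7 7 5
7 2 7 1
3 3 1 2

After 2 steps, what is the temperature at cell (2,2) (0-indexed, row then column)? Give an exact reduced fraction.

Step 1: cell (2,2) = 13/4
Step 2: cell (2,2) = 313/120
Full grid after step 2:
  40/9 323/60 71/15 175/36
  551/120 381/100 223/50 781/240
  121/36 451/120 313/120 25/9

Answer: 313/120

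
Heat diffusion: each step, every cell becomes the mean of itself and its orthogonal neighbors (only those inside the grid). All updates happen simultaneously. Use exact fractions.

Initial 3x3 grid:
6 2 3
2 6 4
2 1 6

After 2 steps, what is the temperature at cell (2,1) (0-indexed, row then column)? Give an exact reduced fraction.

Answer: 145/48

Derivation:
Step 1: cell (2,1) = 15/4
Step 2: cell (2,1) = 145/48
Full grid after step 2:
  139/36 163/48 4
  3 79/20 173/48
  113/36 145/48 73/18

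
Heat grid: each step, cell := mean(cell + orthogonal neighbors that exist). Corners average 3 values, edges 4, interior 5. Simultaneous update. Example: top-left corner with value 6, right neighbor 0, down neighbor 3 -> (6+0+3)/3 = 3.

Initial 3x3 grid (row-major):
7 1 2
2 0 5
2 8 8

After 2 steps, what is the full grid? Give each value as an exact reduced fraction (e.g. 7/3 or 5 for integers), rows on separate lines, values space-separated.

After step 1:
  10/3 5/2 8/3
  11/4 16/5 15/4
  4 9/2 7
After step 2:
  103/36 117/40 107/36
  797/240 167/50 997/240
  15/4 187/40 61/12

Answer: 103/36 117/40 107/36
797/240 167/50 997/240
15/4 187/40 61/12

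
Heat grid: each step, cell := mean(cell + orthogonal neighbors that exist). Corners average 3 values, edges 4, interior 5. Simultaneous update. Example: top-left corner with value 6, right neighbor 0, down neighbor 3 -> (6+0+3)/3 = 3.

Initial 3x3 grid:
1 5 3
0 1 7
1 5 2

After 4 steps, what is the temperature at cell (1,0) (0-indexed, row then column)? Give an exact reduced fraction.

Step 1: cell (1,0) = 3/4
Step 2: cell (1,0) = 167/80
Step 3: cell (1,0) = 9569/4800
Step 4: cell (1,0) = 696743/288000
Full grid after step 4:
  34243/14400 141853/48000 141479/43200
  696743/288000 996323/360000 2942479/864000
  4171/1800 2489479/864000 207481/64800

Answer: 696743/288000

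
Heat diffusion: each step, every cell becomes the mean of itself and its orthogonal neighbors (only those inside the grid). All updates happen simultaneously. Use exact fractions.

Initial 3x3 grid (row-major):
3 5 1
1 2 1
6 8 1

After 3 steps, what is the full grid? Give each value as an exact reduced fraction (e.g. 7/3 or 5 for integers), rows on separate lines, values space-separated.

After step 1:
  3 11/4 7/3
  3 17/5 5/4
  5 17/4 10/3
After step 2:
  35/12 689/240 19/9
  18/5 293/100 619/240
  49/12 959/240 53/18
After step 3:
  751/240 38983/14400 1361/540
  1353/400 19171/6000 38033/14400
  2803/720 50233/14400 3427/1080

Answer: 751/240 38983/14400 1361/540
1353/400 19171/6000 38033/14400
2803/720 50233/14400 3427/1080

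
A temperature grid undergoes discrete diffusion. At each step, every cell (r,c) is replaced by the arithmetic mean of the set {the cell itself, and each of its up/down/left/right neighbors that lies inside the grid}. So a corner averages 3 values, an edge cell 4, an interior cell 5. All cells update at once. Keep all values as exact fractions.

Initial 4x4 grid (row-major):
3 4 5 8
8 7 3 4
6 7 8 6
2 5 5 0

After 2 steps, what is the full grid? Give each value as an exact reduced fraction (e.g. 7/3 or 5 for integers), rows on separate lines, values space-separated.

Answer: 21/4 411/80 1249/240 191/36
451/80 571/100 109/20 1249/240
1361/240 287/50 134/25 1153/240
89/18 1211/240 1123/240 38/9

Derivation:
After step 1:
  5 19/4 5 17/3
  6 29/5 27/5 21/4
  23/4 33/5 29/5 9/2
  13/3 19/4 9/2 11/3
After step 2:
  21/4 411/80 1249/240 191/36
  451/80 571/100 109/20 1249/240
  1361/240 287/50 134/25 1153/240
  89/18 1211/240 1123/240 38/9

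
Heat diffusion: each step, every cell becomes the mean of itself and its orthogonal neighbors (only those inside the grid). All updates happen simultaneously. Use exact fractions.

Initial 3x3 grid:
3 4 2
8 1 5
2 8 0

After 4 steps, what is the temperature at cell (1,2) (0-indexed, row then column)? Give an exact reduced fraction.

Answer: 7319/2000

Derivation:
Step 1: cell (1,2) = 2
Step 2: cell (1,2) = 19/5
Step 3: cell (1,2) = 637/200
Step 4: cell (1,2) = 7319/2000
Full grid after step 4:
  6967/1800 1652279/432000 219037/64800
  202031/48000 147219/40000 7319/2000
  19537/4800 3490433/864000 462349/129600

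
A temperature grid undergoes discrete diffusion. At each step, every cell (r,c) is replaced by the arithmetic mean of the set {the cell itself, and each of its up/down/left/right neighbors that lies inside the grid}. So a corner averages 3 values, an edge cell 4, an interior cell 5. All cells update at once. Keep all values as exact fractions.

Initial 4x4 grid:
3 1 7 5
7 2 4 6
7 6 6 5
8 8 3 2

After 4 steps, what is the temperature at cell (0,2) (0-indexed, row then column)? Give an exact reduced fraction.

Answer: 55529/12000

Derivation:
Step 1: cell (0,2) = 17/4
Step 2: cell (0,2) = 37/8
Step 3: cell (0,2) = 1811/400
Step 4: cell (0,2) = 55529/12000
Full grid after step 4:
  287203/64800 475181/108000 55529/12000 103181/21600
  1062847/216000 867961/180000 284807/60000 348169/72000
  246299/43200 967243/180000 899783/180000 204967/43200
  394201/64800 61799/10800 54841/10800 308861/64800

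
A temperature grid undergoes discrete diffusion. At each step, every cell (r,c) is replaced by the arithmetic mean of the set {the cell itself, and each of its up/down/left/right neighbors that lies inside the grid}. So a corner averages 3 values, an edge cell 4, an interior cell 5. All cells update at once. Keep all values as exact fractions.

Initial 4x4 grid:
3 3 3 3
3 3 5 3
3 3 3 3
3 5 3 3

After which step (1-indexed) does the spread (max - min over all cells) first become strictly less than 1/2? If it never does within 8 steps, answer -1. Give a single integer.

Answer: 3

Derivation:
Step 1: max=11/3, min=3, spread=2/3
Step 2: max=211/60, min=3, spread=31/60
Step 3: max=3059/900, min=373/120, spread=523/1800
  -> spread < 1/2 first at step 3
Step 4: max=90947/27000, min=3773/1200, spread=12109/54000
Step 5: max=2709311/810000, min=344117/108000, spread=256867/1620000
Step 6: max=161741311/48600000, min=10391431/3240000, spread=2934923/24300000
Step 7: max=2419196969/729000000, min=104518231/32400000, spread=135073543/1458000000
Step 8: max=144783074629/43740000000, min=9440102879/2916000000, spread=795382861/10935000000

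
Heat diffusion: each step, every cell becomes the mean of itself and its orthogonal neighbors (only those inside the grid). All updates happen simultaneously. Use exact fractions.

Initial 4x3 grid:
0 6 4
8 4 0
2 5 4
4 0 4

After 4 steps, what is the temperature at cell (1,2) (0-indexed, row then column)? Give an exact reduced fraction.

Answer: 763157/216000

Derivation:
Step 1: cell (1,2) = 3
Step 2: cell (1,2) = 851/240
Step 3: cell (1,2) = 23981/7200
Step 4: cell (1,2) = 763157/216000
Full grid after step 4:
  31187/8100 548633/144000 28687/8100
  832657/216000 214727/60000 763157/216000
  249499/72000 1250537/360000 693997/216000
  144659/43200 2706583/864000 409577/129600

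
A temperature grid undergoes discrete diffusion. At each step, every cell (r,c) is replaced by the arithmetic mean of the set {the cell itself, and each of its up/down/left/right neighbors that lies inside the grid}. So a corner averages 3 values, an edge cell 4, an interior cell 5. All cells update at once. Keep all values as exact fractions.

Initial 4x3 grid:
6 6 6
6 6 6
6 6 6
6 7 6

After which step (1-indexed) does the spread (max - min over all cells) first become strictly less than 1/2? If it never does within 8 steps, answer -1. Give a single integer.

Answer: 1

Derivation:
Step 1: max=19/3, min=6, spread=1/3
  -> spread < 1/2 first at step 1
Step 2: max=1507/240, min=6, spread=67/240
Step 3: max=13397/2160, min=6, spread=437/2160
Step 4: max=5341531/864000, min=6009/1000, spread=29951/172800
Step 5: max=47871821/7776000, min=20329/3375, spread=206761/1555200
Step 6: max=19118595571/3110400000, min=32565671/5400000, spread=14430763/124416000
Step 7: max=1144851741689/186624000000, min=2609652727/432000000, spread=139854109/1492992000
Step 8: max=68607111890251/11197440000000, min=235131228977/38880000000, spread=7114543559/89579520000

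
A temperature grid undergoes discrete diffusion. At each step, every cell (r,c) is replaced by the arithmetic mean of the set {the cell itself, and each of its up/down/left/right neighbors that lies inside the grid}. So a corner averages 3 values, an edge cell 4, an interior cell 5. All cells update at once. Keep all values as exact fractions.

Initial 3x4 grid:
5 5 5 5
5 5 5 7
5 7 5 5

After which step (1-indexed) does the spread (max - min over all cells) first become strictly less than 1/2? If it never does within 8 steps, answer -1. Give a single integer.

Answer: 3

Derivation:
Step 1: max=17/3, min=5, spread=2/3
Step 2: max=667/120, min=5, spread=67/120
Step 3: max=5987/1080, min=461/90, spread=91/216
  -> spread < 1/2 first at step 3
Step 4: max=356323/64800, min=13957/2700, spread=4271/12960
Step 5: max=21268997/3888000, min=31289/6000, spread=39749/155520
Step 6: max=1270298023/233280000, min=6371419/1215000, spread=1879423/9331200
Step 7: max=75941911157/13996800000, min=1535879959/291600000, spread=3551477/22394880
Step 8: max=4543395076063/839808000000, min=7704151213/1458000000, spread=846431819/6718464000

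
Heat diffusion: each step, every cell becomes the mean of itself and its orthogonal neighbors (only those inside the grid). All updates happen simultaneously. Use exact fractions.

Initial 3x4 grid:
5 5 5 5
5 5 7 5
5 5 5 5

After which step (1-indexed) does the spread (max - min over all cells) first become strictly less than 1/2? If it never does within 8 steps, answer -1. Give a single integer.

Step 1: max=11/2, min=5, spread=1/2
Step 2: max=273/50, min=5, spread=23/50
  -> spread < 1/2 first at step 2
Step 3: max=12811/2400, min=1013/200, spread=131/480
Step 4: max=114551/21600, min=18391/3600, spread=841/4320
Step 5: max=45742051/8640000, min=3693373/720000, spread=56863/345600
Step 6: max=410334341/77760000, min=33389543/6480000, spread=386393/3110400
Step 7: max=163913723131/31104000000, min=13380358813/2592000000, spread=26795339/248832000
Step 8: max=9815015714129/1866240000000, min=804686149667/155520000000, spread=254051069/2985984000

Answer: 2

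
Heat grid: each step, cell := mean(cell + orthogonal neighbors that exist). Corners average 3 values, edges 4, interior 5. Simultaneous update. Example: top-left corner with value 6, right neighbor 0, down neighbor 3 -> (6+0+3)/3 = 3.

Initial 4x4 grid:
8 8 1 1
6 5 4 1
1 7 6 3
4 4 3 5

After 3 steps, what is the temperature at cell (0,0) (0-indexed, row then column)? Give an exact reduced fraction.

Step 1: cell (0,0) = 22/3
Step 2: cell (0,0) = 107/18
Step 3: cell (0,0) = 1241/216
Full grid after step 3:
  1241/216 89/18 227/60 41/15
  3749/720 14989/3000 1897/500 371/120
  5647/1200 4467/1000 6253/1500 6439/1800
  497/120 649/150 3737/900 1067/270

Answer: 1241/216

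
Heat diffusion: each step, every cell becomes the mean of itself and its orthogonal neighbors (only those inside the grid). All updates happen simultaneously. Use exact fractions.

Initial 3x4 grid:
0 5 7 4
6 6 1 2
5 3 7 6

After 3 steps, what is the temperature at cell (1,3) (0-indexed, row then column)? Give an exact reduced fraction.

Answer: 59461/14400

Derivation:
Step 1: cell (1,3) = 13/4
Step 2: cell (1,3) = 1031/240
Step 3: cell (1,3) = 59461/14400
Full grid after step 3:
  562/135 31093/7200 29933/7200 2279/540
  63421/14400 12967/3000 13297/3000 59461/14400
  9727/2160 1049/225 5293/1200 353/80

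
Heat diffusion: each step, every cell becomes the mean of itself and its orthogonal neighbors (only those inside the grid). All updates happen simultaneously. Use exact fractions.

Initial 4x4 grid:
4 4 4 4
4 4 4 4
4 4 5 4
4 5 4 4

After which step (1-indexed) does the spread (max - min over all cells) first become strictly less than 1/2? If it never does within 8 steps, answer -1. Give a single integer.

Answer: 2

Derivation:
Step 1: max=9/2, min=4, spread=1/2
Step 2: max=1049/240, min=4, spread=89/240
  -> spread < 1/2 first at step 2
Step 3: max=10301/2400, min=4, spread=701/2400
Step 4: max=183769/43200, min=16149/4000, spread=46799/216000
Step 5: max=9136697/2160000, min=218671/54000, spread=389857/2160000
Step 6: max=818559959/194400000, min=219727/54000, spread=27542759/194400000
Step 7: max=8165171201/1944000000, min=19830011/4860000, spread=77722267/648000000
Step 8: max=244282377101/58320000000, min=19881270971/4860000000, spread=5707125449/58320000000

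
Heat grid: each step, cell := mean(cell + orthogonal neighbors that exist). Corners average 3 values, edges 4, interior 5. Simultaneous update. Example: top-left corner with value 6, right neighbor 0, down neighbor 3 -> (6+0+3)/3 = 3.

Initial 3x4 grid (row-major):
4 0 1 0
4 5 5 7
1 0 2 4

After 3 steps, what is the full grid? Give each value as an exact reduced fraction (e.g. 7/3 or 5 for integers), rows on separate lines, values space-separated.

After step 1:
  8/3 5/2 3/2 8/3
  7/2 14/5 4 4
  5/3 2 11/4 13/3
After step 2:
  26/9 71/30 8/3 49/18
  319/120 74/25 301/100 15/4
  43/18 553/240 157/48 133/36
After step 3:
  2849/1080 4897/1800 9689/3600 329/108
  19613/7200 15959/6000 6263/2000 3953/1200
  5293/2160 19663/7200 22103/7200 1543/432

Answer: 2849/1080 4897/1800 9689/3600 329/108
19613/7200 15959/6000 6263/2000 3953/1200
5293/2160 19663/7200 22103/7200 1543/432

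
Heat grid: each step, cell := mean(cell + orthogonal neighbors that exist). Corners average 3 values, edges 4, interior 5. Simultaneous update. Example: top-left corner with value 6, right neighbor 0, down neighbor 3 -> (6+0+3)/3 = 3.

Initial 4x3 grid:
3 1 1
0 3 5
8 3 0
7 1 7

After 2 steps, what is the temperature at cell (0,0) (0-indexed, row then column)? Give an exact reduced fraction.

Answer: 41/18

Derivation:
Step 1: cell (0,0) = 4/3
Step 2: cell (0,0) = 41/18
Full grid after step 2:
  41/18 121/60 79/36
  44/15 263/100 161/60
  49/12 363/100 35/12
  43/9 31/8 131/36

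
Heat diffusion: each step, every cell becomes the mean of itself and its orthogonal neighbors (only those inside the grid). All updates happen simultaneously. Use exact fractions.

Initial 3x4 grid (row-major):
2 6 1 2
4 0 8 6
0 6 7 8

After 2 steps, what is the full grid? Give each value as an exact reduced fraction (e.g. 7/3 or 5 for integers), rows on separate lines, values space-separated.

After step 1:
  4 9/4 17/4 3
  3/2 24/5 22/5 6
  10/3 13/4 29/4 7
After step 2:
  31/12 153/40 139/40 53/12
  409/120 81/25 267/50 51/10
  97/36 559/120 219/40 27/4

Answer: 31/12 153/40 139/40 53/12
409/120 81/25 267/50 51/10
97/36 559/120 219/40 27/4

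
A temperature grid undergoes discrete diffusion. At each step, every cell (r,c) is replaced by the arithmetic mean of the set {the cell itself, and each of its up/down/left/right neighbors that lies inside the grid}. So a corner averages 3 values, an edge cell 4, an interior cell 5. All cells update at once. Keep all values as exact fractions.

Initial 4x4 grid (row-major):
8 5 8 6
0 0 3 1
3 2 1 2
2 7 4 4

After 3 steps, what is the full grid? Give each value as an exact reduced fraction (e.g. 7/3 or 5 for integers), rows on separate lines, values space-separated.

After step 1:
  13/3 21/4 11/2 5
  11/4 2 13/5 3
  7/4 13/5 12/5 2
  4 15/4 4 10/3
After step 2:
  37/9 205/48 367/80 9/2
  65/24 76/25 31/10 63/20
  111/40 5/2 68/25 161/60
  19/6 287/80 809/240 28/9
After step 3:
  1597/432 28817/7200 395/96 979/240
  11371/3600 18743/6000 6639/2000 403/120
  223/80 5849/2000 17249/6000 5249/1800
  2287/720 101/32 23021/7200 6599/2160

Answer: 1597/432 28817/7200 395/96 979/240
11371/3600 18743/6000 6639/2000 403/120
223/80 5849/2000 17249/6000 5249/1800
2287/720 101/32 23021/7200 6599/2160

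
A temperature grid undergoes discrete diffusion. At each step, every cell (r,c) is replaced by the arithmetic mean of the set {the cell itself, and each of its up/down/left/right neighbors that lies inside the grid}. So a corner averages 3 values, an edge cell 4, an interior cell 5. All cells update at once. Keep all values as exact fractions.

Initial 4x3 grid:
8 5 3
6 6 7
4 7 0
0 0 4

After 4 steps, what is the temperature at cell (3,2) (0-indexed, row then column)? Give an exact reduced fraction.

Step 1: cell (3,2) = 4/3
Step 2: cell (3,2) = 103/36
Step 3: cell (3,2) = 6029/2160
Step 4: cell (3,2) = 416257/129600
Full grid after step 4:
  175933/32400 2320339/432000 36199/7200
  1087277/216000 429043/90000 55939/12000
  854297/216000 1423997/360000 400711/108000
  433507/129600 2681833/864000 416257/129600

Answer: 416257/129600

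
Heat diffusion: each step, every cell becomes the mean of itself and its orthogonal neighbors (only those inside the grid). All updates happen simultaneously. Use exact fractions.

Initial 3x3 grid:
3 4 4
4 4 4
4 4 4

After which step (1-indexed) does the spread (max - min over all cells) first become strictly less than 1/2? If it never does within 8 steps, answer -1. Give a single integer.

Answer: 1

Derivation:
Step 1: max=4, min=11/3, spread=1/3
  -> spread < 1/2 first at step 1
Step 2: max=4, min=67/18, spread=5/18
Step 3: max=4, min=823/216, spread=41/216
Step 4: max=1429/360, min=49709/12960, spread=347/2592
Step 5: max=14243/3600, min=3003463/777600, spread=2921/31104
Step 6: max=1702517/432000, min=180795461/46656000, spread=24611/373248
Step 7: max=38223259/9720000, min=10878717967/2799360000, spread=207329/4478976
Step 8: max=2034798401/518400000, min=653816447549/167961600000, spread=1746635/53747712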